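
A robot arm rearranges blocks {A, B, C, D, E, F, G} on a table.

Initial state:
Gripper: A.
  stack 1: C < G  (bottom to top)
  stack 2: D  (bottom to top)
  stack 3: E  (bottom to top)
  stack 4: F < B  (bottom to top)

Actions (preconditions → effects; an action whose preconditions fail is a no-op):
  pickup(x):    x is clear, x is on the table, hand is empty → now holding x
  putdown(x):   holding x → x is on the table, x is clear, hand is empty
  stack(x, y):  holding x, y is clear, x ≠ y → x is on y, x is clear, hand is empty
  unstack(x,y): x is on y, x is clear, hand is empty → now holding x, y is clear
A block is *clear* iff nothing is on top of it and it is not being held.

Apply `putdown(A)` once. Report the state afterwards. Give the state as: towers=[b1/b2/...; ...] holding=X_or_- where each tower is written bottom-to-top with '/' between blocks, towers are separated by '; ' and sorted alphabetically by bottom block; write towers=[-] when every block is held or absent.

before: towers=[C/G; D; E; F/B] holding=A
pre[putdown(A)]: holding(A) ok
all met → apply putdown(A)
after:  towers=[A; C/G; D; E; F/B] holding=-

towers=[A; C/G; D; E; F/B] holding=-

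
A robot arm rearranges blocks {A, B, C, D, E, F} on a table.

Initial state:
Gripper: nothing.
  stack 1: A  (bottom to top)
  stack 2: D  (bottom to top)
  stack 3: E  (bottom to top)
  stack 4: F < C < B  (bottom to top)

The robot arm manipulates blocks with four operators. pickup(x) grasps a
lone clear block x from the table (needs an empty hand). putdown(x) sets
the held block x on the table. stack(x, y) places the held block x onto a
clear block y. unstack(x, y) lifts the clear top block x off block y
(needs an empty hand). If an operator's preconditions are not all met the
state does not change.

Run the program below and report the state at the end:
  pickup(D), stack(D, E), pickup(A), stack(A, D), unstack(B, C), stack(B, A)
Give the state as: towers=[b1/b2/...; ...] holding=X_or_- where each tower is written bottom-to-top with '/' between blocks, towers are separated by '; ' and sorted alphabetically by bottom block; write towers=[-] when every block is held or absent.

towers=[E/D/A/B; F/C] holding=-

step 1 (pickup(D)): towers=[A; E; F/C/B] holding=D
step 2 (stack(D, E)): towers=[A; E/D; F/C/B] holding=-
step 3 (pickup(A)): towers=[E/D; F/C/B] holding=A
step 4 (stack(A, D)): towers=[E/D/A; F/C/B] holding=-
step 5 (unstack(B, C)): towers=[E/D/A; F/C] holding=B
step 6 (stack(B, A)): towers=[E/D/A/B; F/C] holding=-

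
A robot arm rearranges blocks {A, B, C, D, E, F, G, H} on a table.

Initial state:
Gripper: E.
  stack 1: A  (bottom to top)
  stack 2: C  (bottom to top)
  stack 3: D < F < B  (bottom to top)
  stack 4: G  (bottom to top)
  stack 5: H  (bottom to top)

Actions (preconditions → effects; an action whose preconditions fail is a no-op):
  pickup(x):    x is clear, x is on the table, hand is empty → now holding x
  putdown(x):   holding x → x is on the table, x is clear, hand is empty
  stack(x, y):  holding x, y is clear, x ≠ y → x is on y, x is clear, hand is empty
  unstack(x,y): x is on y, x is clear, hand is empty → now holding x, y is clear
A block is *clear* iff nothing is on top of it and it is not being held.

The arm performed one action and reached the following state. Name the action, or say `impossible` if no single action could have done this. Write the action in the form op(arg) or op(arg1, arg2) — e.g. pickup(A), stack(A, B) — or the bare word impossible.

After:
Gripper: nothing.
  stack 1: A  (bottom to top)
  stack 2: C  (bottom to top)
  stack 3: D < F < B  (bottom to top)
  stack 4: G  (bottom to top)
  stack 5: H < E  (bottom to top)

target: towers=[A; C; D/F/B; G; H/E] holding=-
        putdown(E) → towers=[A; C; D/F/B; E; G; H] holding=-
       stack(E, G) → towers=[A; C; D/F/B; G/E; H] holding=-
       stack(E, A) → towers=[A/E; C; D/F/B; G; H] holding=-
       stack(E, H) → towers=[A; C; D/F/B; G; H/E] holding=-  ← match
       stack(E, B) → towers=[A; C; D/F/B/E; G; H] holding=-
       stack(E, C) → towers=[A; C/E; D/F/B; G; H] holding=-

stack(E, H)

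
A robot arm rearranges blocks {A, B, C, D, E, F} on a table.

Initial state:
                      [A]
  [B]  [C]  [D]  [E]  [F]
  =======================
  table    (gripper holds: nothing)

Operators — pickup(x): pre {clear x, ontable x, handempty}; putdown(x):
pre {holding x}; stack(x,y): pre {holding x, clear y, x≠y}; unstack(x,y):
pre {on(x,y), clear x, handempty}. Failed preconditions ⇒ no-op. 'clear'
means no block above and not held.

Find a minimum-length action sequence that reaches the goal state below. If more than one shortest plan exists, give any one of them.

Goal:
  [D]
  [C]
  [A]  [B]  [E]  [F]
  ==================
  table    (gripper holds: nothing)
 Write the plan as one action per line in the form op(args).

unstack(A, F)
putdown(A)
pickup(C)
stack(C, A)
pickup(D)
stack(D, C)

step 1 (unstack(A, F)): towers=[B; C; D; E; F] holding=A
step 2 (putdown(A)): towers=[A; B; C; D; E; F] holding=-
step 3 (pickup(C)): towers=[A; B; D; E; F] holding=C
step 4 (stack(C, A)): towers=[A/C; B; D; E; F] holding=-
step 5 (pickup(D)): towers=[A/C; B; E; F] holding=D
step 6 (stack(D, C)): towers=[A/C/D; B; E; F] holding=-
goal check: towers=[A/C/D; B; E; F] holding=- — reached (length 6, optimal by BFS)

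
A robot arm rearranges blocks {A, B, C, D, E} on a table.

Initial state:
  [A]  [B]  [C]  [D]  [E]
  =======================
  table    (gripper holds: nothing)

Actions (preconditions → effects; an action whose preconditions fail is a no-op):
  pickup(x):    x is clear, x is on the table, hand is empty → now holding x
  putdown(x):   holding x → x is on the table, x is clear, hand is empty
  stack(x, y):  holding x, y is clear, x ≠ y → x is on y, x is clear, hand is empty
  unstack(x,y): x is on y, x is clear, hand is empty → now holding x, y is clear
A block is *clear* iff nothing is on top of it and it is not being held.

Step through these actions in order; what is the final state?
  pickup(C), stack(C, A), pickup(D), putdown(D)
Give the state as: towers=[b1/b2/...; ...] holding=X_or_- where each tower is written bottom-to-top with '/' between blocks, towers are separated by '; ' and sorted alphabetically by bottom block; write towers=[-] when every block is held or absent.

towers=[A/C; B; D; E] holding=-

step 1 (pickup(C)): towers=[A; B; D; E] holding=C
step 2 (stack(C, A)): towers=[A/C; B; D; E] holding=-
step 3 (pickup(D)): towers=[A/C; B; E] holding=D
step 4 (putdown(D)): towers=[A/C; B; D; E] holding=-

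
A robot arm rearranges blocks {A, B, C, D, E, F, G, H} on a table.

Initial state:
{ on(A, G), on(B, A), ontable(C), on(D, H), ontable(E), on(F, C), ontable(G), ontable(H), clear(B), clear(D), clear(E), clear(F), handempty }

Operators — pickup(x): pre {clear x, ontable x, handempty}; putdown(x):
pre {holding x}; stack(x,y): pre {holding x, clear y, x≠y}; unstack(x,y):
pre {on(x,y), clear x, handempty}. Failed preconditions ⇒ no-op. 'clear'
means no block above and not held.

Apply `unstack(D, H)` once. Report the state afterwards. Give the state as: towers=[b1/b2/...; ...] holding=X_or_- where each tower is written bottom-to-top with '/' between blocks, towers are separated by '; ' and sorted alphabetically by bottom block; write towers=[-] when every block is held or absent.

before: towers=[C/F; E; G/A/B; H/D] holding=-
pre[unstack(D, H)]: on(D,H) yes, clear(D) yes, handempty yes
all met → apply unstack(D, H)
after:  towers=[C/F; E; G/A/B; H] holding=D

towers=[C/F; E; G/A/B; H] holding=D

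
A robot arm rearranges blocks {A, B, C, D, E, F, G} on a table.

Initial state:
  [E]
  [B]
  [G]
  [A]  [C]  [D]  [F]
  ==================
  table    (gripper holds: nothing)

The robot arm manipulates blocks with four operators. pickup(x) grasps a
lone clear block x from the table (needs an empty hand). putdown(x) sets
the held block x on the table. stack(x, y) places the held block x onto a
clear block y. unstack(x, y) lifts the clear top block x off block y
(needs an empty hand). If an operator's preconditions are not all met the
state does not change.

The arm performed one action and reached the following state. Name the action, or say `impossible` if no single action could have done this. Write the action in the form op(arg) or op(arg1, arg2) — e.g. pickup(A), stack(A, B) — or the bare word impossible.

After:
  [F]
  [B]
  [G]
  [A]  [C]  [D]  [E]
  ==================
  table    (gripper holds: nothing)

target: towers=[A/G/B/F; C; D; E] holding=-
         pickup(F) → towers=[A/G/B/E; C; D] holding=F
         pickup(D) → towers=[A/G/B/E; C; F] holding=D
     unstack(E, B) → towers=[A/G/B; C; D; F] holding=E
         pickup(C) → towers=[A/G/B/E; D; F] holding=C
none of the 4 applicable actions match → impossible

impossible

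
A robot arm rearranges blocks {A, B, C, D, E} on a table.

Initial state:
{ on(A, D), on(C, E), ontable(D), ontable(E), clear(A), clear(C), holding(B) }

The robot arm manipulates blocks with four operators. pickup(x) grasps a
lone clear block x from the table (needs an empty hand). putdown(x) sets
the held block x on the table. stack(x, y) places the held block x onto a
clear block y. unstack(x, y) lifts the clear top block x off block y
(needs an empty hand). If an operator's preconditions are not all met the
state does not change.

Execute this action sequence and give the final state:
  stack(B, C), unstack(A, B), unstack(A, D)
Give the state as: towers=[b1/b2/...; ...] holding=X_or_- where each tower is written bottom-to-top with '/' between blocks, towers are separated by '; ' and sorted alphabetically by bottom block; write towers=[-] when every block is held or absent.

step 1 (stack(B, C)): towers=[D/A; E/C/B] holding=-
step 2 (unstack(A, B)) [no-op]: towers=[D/A; E/C/B] holding=-
step 3 (unstack(A, D)): towers=[D; E/C/B] holding=A

towers=[D; E/C/B] holding=A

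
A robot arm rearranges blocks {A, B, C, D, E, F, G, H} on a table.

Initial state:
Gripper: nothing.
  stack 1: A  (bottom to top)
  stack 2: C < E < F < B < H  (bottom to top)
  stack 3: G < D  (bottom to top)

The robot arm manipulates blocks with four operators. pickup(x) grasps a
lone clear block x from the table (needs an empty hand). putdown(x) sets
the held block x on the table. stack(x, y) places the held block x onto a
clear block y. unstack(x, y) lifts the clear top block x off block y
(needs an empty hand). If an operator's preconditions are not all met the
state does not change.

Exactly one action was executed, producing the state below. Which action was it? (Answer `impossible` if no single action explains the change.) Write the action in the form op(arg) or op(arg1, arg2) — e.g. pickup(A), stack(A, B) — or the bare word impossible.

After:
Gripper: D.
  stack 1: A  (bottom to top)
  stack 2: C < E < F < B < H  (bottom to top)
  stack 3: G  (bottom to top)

target: towers=[A; C/E/F/B/H; G] holding=D
         pickup(A) → towers=[C/E/F/B/H; G/D] holding=A
     unstack(H, B) → towers=[A; C/E/F/B; G/D] holding=H
     unstack(D, G) → towers=[A; C/E/F/B/H; G] holding=D  ← match

unstack(D, G)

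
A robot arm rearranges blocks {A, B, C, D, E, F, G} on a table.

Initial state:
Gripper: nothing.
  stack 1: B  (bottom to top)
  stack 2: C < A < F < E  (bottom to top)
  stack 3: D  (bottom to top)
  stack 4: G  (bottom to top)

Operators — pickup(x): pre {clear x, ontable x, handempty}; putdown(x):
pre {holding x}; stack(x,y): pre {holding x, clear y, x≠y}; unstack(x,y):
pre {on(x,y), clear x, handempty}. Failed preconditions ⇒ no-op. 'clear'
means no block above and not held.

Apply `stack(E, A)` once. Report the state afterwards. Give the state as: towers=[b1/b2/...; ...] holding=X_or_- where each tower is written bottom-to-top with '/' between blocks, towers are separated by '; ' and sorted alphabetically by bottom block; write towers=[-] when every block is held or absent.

towers=[B; C/A/F/E; D; G] holding=-

before: towers=[B; C/A/F/E; D; G] holding=-
pre[stack(E, A)]: holding(E) no, clear(A) no, E≠A yes
holding(E), clear(A) unmet → stack(E, A) is a no-op
after:  towers=[B; C/A/F/E; D; G] holding=-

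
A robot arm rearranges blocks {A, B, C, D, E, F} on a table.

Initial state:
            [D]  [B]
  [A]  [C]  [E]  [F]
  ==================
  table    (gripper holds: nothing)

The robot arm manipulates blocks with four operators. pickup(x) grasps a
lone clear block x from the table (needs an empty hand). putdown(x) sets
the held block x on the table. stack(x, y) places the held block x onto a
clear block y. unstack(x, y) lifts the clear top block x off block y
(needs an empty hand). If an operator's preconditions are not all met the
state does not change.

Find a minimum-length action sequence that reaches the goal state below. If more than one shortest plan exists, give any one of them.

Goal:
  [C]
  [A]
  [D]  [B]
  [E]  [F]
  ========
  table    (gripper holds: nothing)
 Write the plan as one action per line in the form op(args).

pickup(A)
stack(A, D)
pickup(C)
stack(C, A)

step 1 (pickup(A)): towers=[C; E/D; F/B] holding=A
step 2 (stack(A, D)): towers=[C; E/D/A; F/B] holding=-
step 3 (pickup(C)): towers=[E/D/A; F/B] holding=C
step 4 (stack(C, A)): towers=[E/D/A/C; F/B] holding=-
goal check: towers=[E/D/A/C; F/B] holding=- — reached (length 4, optimal by BFS)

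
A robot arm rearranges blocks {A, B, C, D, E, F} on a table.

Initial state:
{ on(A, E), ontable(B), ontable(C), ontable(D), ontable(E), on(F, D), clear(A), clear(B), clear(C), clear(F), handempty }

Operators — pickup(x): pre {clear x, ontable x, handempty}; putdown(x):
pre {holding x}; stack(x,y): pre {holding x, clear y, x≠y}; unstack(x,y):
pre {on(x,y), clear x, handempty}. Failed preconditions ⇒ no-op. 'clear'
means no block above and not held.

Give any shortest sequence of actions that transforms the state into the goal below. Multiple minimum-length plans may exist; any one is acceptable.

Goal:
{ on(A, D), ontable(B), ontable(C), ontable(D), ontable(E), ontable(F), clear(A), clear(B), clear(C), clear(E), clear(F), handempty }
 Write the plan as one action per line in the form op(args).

unstack(F, D)
putdown(F)
unstack(A, E)
stack(A, D)

step 1 (unstack(F, D)): towers=[B; C; D; E/A] holding=F
step 2 (putdown(F)): towers=[B; C; D; E/A; F] holding=-
step 3 (unstack(A, E)): towers=[B; C; D; E; F] holding=A
step 4 (stack(A, D)): towers=[B; C; D/A; E; F] holding=-
goal check: towers=[B; C; D/A; E; F] holding=- — reached (length 4, optimal by BFS)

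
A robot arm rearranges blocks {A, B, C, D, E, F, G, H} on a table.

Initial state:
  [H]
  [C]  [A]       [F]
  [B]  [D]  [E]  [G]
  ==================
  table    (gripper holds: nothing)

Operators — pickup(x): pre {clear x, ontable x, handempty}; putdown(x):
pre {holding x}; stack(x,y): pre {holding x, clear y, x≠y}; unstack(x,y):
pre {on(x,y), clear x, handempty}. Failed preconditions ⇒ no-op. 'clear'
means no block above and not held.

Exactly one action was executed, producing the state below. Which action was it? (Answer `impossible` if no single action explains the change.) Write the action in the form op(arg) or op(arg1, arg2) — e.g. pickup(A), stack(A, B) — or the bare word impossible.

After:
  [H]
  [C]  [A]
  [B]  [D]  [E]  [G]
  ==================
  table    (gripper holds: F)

unstack(F, G)

target: towers=[B/C/H; D/A; E; G] holding=F
     unstack(A, D) → towers=[B/C/H; D; E; G/F] holding=A
         pickup(E) → towers=[B/C/H; D/A; G/F] holding=E
     unstack(H, C) → towers=[B/C; D/A; E; G/F] holding=H
     unstack(F, G) → towers=[B/C/H; D/A; E; G] holding=F  ← match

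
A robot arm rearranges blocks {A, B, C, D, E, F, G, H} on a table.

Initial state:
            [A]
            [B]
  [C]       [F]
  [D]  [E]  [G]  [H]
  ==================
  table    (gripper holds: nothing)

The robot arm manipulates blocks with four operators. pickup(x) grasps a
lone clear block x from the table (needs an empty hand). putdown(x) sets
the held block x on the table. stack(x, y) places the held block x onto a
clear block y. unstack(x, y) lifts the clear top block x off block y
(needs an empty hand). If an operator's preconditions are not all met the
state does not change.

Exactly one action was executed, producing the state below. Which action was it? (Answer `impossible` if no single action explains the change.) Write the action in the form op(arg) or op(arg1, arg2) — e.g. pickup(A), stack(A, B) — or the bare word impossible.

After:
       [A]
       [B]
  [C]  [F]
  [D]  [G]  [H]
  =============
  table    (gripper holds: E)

target: towers=[D/C; G/F/B/A; H] holding=E
     unstack(A, B) → towers=[D/C; E; G/F/B; H] holding=A
         pickup(E) → towers=[D/C; G/F/B/A; H] holding=E  ← match
         pickup(H) → towers=[D/C; E; G/F/B/A] holding=H
     unstack(C, D) → towers=[D; E; G/F/B/A; H] holding=C

pickup(E)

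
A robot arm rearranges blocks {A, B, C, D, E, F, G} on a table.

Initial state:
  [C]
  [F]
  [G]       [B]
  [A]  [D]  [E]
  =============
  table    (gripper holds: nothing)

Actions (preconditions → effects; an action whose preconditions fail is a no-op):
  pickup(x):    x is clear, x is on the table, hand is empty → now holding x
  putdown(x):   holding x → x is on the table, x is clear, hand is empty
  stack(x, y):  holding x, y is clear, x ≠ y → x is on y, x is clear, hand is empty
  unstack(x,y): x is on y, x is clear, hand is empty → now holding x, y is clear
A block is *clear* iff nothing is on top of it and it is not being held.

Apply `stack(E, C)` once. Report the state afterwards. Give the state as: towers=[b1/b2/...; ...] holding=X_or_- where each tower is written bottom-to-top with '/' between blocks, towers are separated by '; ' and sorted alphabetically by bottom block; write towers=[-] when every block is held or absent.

towers=[A/G/F/C; D; E/B] holding=-

before: towers=[A/G/F/C; D; E/B] holding=-
pre[stack(E, C)]: holding(E) fail, clear(C) ok, E≠C ok
holding(E) unmet → stack(E, C) is a no-op
after:  towers=[A/G/F/C; D; E/B] holding=-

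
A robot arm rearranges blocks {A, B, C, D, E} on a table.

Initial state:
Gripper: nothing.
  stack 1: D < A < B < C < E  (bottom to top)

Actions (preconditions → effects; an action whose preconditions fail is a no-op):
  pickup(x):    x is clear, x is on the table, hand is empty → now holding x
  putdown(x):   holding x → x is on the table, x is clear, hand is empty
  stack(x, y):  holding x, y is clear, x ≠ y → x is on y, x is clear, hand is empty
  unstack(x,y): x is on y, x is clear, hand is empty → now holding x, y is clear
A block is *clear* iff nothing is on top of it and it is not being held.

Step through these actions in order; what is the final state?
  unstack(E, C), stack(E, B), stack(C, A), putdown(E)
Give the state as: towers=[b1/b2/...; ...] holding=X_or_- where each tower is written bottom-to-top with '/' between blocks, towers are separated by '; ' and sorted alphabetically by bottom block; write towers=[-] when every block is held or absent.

towers=[D/A/B/C; E] holding=-

step 1 (unstack(E, C)): towers=[D/A/B/C] holding=E
step 2 (stack(E, B)) [no-op]: towers=[D/A/B/C] holding=E
step 3 (stack(C, A)) [no-op]: towers=[D/A/B/C] holding=E
step 4 (putdown(E)): towers=[D/A/B/C; E] holding=-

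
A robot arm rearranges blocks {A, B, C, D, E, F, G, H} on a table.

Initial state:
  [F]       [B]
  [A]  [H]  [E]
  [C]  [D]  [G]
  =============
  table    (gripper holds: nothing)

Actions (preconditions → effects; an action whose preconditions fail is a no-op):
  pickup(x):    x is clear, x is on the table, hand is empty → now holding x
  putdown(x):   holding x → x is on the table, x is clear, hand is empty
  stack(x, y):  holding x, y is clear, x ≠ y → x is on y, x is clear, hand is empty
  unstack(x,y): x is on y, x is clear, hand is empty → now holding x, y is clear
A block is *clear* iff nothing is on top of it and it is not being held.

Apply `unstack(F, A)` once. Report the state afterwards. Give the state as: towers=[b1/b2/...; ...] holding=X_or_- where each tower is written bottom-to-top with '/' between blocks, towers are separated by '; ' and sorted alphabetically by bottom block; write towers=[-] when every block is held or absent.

towers=[C/A; D/H; G/E/B] holding=F

before: towers=[C/A/F; D/H; G/E/B] holding=-
pre[unstack(F, A)]: on(F,A) ✓, clear(F) ✓, handempty ✓
all met → apply unstack(F, A)
after:  towers=[C/A; D/H; G/E/B] holding=F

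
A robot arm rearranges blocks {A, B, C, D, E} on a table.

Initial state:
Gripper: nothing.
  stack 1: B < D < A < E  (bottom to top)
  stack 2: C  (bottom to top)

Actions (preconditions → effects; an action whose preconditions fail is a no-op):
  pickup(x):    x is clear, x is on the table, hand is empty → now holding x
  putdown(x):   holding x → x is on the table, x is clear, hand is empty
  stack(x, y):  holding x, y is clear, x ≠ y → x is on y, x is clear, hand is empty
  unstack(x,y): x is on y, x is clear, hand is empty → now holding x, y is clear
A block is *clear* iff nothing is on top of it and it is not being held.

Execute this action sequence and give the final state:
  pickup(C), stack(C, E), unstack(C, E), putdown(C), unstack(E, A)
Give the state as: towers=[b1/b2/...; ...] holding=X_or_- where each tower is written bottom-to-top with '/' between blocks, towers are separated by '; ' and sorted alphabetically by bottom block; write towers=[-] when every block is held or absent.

step 1 (pickup(C)): towers=[B/D/A/E] holding=C
step 2 (stack(C, E)): towers=[B/D/A/E/C] holding=-
step 3 (unstack(C, E)): towers=[B/D/A/E] holding=C
step 4 (putdown(C)): towers=[B/D/A/E; C] holding=-
step 5 (unstack(E, A)): towers=[B/D/A; C] holding=E

towers=[B/D/A; C] holding=E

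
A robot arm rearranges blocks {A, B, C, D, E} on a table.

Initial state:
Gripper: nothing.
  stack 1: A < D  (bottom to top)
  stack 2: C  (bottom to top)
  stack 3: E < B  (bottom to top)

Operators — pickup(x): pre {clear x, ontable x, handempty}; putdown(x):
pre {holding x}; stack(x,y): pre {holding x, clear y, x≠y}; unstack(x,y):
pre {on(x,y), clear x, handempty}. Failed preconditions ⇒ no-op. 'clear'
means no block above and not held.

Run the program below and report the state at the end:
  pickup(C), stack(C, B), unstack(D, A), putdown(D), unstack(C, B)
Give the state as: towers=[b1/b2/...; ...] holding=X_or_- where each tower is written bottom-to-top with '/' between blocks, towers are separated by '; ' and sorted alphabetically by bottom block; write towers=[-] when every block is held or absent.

step 1 (pickup(C)): towers=[A/D; E/B] holding=C
step 2 (stack(C, B)): towers=[A/D; E/B/C] holding=-
step 3 (unstack(D, A)): towers=[A; E/B/C] holding=D
step 4 (putdown(D)): towers=[A; D; E/B/C] holding=-
step 5 (unstack(C, B)): towers=[A; D; E/B] holding=C

towers=[A; D; E/B] holding=C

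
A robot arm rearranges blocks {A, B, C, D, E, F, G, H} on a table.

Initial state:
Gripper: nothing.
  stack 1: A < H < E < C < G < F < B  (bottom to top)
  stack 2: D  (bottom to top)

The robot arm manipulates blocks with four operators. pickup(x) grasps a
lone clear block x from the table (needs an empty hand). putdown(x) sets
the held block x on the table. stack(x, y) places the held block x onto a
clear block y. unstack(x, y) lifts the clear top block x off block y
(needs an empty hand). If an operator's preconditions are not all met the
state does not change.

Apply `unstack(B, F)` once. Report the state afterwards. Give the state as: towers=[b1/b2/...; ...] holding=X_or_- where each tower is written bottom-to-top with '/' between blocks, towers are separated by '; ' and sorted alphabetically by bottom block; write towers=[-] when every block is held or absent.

before: towers=[A/H/E/C/G/F/B; D] holding=-
pre[unstack(B, F)]: on(B,F) ok, clear(B) ok, handempty ok
all met → apply unstack(B, F)
after:  towers=[A/H/E/C/G/F; D] holding=B

towers=[A/H/E/C/G/F; D] holding=B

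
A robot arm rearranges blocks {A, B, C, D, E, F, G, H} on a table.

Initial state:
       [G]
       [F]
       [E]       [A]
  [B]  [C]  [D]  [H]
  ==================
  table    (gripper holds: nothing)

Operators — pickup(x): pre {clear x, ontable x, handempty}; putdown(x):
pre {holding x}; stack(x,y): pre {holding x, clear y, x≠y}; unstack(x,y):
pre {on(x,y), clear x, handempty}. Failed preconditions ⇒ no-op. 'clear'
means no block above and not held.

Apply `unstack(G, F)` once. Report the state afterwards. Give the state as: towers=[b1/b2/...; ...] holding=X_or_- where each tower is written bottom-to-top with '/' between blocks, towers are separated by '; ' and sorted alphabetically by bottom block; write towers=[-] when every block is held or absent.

towers=[B; C/E/F; D; H/A] holding=G

before: towers=[B; C/E/F/G; D; H/A] holding=-
pre[unstack(G, F)]: on(G,F) yes, clear(G) yes, handempty yes
all met → apply unstack(G, F)
after:  towers=[B; C/E/F; D; H/A] holding=G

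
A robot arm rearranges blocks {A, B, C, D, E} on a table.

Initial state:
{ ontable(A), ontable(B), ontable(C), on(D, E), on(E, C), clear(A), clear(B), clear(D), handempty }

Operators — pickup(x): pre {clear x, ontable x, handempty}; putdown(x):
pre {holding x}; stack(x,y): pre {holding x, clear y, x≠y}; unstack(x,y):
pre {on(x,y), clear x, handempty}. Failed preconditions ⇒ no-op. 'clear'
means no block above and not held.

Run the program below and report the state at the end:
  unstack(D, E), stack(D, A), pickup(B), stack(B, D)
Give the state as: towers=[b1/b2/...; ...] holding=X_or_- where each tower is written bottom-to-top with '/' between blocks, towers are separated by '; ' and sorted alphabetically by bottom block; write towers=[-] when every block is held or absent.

step 1 (unstack(D, E)): towers=[A; B; C/E] holding=D
step 2 (stack(D, A)): towers=[A/D; B; C/E] holding=-
step 3 (pickup(B)): towers=[A/D; C/E] holding=B
step 4 (stack(B, D)): towers=[A/D/B; C/E] holding=-

towers=[A/D/B; C/E] holding=-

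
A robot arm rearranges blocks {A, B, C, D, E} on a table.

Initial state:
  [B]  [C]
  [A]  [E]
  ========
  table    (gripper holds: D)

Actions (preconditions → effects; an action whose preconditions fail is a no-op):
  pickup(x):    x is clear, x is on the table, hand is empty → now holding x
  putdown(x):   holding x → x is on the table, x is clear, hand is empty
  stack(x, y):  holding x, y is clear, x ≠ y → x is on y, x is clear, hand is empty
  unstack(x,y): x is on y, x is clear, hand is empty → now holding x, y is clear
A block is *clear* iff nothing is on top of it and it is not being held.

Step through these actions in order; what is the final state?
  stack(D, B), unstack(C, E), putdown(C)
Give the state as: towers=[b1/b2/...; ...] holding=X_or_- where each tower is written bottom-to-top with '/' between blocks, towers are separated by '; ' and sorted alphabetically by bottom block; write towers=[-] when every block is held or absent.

towers=[A/B/D; C; E] holding=-

step 1 (stack(D, B)): towers=[A/B/D; E/C] holding=-
step 2 (unstack(C, E)): towers=[A/B/D; E] holding=C
step 3 (putdown(C)): towers=[A/B/D; C; E] holding=-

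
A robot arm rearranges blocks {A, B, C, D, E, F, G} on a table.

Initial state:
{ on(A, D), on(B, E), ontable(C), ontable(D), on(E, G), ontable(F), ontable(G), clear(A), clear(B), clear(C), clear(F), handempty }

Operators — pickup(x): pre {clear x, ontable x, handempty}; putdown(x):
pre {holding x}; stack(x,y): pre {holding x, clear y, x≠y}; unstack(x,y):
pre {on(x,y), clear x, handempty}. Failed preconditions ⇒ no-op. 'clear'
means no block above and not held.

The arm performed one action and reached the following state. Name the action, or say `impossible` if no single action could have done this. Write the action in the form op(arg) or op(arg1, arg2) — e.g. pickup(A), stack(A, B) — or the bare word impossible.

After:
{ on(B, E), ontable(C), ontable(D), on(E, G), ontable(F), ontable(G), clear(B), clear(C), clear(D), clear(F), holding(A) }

unstack(A, D)

target: towers=[C; D; F; G/E/B] holding=A
     unstack(B, E) → towers=[C; D/A; F; G/E] holding=B
         pickup(F) → towers=[C; D/A; G/E/B] holding=F
     unstack(A, D) → towers=[C; D; F; G/E/B] holding=A  ← match
         pickup(C) → towers=[D/A; F; G/E/B] holding=C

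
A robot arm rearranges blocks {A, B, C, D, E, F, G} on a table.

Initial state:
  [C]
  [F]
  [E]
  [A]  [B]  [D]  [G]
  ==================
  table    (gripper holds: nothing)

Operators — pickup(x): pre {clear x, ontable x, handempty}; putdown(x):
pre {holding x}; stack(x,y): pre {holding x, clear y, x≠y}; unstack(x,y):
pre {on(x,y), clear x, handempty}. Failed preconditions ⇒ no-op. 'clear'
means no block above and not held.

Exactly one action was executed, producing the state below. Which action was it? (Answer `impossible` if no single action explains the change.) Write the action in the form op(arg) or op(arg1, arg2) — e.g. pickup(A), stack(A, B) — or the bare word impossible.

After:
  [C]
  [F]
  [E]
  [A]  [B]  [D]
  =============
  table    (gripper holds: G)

target: towers=[A/E/F/C; B; D] holding=G
         pickup(B) → towers=[A/E/F/C; D; G] holding=B
         pickup(G) → towers=[A/E/F/C; B; D] holding=G  ← match
         pickup(D) → towers=[A/E/F/C; B; G] holding=D
     unstack(C, F) → towers=[A/E/F; B; D; G] holding=C

pickup(G)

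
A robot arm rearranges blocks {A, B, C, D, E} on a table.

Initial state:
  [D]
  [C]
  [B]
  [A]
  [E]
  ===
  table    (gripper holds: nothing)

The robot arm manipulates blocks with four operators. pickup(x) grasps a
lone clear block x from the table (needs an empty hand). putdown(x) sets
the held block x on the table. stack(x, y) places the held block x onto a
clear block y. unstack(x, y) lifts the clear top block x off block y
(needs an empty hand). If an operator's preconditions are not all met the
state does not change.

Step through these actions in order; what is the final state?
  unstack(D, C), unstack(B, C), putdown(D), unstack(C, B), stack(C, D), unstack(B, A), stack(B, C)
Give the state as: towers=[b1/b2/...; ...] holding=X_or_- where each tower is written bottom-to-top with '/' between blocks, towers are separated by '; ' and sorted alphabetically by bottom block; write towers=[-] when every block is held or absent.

step 1 (unstack(D, C)): towers=[E/A/B/C] holding=D
step 2 (unstack(B, C)) [no-op]: towers=[E/A/B/C] holding=D
step 3 (putdown(D)): towers=[D; E/A/B/C] holding=-
step 4 (unstack(C, B)): towers=[D; E/A/B] holding=C
step 5 (stack(C, D)): towers=[D/C; E/A/B] holding=-
step 6 (unstack(B, A)): towers=[D/C; E/A] holding=B
step 7 (stack(B, C)): towers=[D/C/B; E/A] holding=-

towers=[D/C/B; E/A] holding=-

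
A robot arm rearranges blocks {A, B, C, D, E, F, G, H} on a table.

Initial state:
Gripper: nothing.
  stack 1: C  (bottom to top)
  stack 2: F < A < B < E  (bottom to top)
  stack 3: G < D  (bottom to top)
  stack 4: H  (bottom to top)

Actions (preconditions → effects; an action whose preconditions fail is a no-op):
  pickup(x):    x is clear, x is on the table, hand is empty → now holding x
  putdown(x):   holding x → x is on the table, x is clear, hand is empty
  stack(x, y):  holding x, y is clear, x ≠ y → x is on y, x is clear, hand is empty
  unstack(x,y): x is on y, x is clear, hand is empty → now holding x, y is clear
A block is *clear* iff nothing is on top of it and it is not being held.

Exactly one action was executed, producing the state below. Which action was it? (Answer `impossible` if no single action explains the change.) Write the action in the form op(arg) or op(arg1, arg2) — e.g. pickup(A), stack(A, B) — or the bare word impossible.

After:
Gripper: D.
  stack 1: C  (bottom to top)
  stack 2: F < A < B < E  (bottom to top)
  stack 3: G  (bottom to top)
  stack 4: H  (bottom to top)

target: towers=[C; F/A/B/E; G; H] holding=D
     unstack(E, B) → towers=[C; F/A/B; G/D; H] holding=E
         pickup(H) → towers=[C; F/A/B/E; G/D] holding=H
     unstack(D, G) → towers=[C; F/A/B/E; G; H] holding=D  ← match
         pickup(C) → towers=[F/A/B/E; G/D; H] holding=C

unstack(D, G)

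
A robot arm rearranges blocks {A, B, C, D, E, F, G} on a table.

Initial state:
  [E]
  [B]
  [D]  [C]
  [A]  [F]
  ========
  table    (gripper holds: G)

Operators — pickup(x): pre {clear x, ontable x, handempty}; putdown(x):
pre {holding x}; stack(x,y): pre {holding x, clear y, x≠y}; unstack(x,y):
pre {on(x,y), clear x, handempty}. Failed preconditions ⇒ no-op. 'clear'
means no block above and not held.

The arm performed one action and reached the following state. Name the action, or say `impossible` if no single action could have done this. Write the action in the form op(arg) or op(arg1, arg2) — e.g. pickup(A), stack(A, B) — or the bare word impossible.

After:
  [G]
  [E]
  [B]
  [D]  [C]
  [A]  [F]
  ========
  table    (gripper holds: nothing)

stack(G, E)

target: towers=[A/D/B/E/G; F/C] holding=-
        putdown(G) → towers=[A/D/B/E; F/C; G] holding=-
       stack(G, E) → towers=[A/D/B/E/G; F/C] holding=-  ← match
       stack(G, C) → towers=[A/D/B/E; F/C/G] holding=-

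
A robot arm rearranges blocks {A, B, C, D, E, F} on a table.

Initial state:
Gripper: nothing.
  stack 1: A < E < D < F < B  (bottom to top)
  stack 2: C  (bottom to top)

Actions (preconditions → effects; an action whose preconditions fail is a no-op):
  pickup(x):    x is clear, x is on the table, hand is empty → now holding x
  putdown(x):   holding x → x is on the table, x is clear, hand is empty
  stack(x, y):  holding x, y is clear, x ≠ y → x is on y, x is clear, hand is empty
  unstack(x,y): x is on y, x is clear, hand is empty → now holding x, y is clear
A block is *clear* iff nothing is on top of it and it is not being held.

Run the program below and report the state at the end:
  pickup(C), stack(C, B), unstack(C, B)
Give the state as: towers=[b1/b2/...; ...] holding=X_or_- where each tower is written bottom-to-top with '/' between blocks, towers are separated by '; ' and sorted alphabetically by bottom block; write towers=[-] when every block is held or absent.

step 1 (pickup(C)): towers=[A/E/D/F/B] holding=C
step 2 (stack(C, B)): towers=[A/E/D/F/B/C] holding=-
step 3 (unstack(C, B)): towers=[A/E/D/F/B] holding=C

towers=[A/E/D/F/B] holding=C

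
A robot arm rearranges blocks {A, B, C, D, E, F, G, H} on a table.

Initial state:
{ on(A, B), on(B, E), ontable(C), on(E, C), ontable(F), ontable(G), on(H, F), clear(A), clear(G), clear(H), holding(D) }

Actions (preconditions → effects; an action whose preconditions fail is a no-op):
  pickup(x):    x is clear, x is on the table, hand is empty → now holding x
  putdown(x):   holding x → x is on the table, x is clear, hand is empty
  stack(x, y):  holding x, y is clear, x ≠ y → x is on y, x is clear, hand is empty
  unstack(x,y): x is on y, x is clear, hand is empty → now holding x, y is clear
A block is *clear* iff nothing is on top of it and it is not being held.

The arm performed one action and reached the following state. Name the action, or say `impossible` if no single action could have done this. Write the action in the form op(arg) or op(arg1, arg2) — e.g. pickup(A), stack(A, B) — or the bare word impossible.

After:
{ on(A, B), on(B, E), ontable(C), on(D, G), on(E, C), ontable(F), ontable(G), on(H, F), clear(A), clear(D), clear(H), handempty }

target: towers=[C/E/B/A; F/H; G/D] holding=-
        putdown(D) → towers=[C/E/B/A; D; F/H; G] holding=-
       stack(D, G) → towers=[C/E/B/A; F/H; G/D] holding=-  ← match
       stack(D, A) → towers=[C/E/B/A/D; F/H; G] holding=-
       stack(D, H) → towers=[C/E/B/A; F/H/D; G] holding=-

stack(D, G)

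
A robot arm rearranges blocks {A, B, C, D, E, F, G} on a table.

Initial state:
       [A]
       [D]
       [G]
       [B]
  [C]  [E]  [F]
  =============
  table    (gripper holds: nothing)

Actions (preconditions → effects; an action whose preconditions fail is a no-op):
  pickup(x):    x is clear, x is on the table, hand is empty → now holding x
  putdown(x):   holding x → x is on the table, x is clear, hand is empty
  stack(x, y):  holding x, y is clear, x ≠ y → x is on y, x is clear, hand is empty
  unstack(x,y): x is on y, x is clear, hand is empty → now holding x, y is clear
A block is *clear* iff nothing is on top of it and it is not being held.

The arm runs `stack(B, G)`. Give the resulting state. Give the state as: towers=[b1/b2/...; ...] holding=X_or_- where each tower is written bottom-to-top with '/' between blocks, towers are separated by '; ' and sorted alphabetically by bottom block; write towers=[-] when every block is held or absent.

towers=[C; E/B/G/D/A; F] holding=-

before: towers=[C; E/B/G/D/A; F] holding=-
pre[stack(B, G)]: holding(B) fail, clear(G) fail, B≠G ok
holding(B), clear(G) unmet → stack(B, G) is a no-op
after:  towers=[C; E/B/G/D/A; F] holding=-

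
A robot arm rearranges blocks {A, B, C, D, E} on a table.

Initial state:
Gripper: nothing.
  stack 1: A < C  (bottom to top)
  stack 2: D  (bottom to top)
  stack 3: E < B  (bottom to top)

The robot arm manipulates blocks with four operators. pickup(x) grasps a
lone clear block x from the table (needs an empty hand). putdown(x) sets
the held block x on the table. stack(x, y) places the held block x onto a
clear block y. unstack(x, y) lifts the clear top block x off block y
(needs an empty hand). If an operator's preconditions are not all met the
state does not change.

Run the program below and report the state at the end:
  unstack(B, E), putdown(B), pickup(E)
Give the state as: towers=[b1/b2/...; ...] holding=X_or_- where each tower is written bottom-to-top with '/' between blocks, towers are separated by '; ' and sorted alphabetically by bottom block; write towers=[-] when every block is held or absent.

towers=[A/C; B; D] holding=E

step 1 (unstack(B, E)): towers=[A/C; D; E] holding=B
step 2 (putdown(B)): towers=[A/C; B; D; E] holding=-
step 3 (pickup(E)): towers=[A/C; B; D] holding=E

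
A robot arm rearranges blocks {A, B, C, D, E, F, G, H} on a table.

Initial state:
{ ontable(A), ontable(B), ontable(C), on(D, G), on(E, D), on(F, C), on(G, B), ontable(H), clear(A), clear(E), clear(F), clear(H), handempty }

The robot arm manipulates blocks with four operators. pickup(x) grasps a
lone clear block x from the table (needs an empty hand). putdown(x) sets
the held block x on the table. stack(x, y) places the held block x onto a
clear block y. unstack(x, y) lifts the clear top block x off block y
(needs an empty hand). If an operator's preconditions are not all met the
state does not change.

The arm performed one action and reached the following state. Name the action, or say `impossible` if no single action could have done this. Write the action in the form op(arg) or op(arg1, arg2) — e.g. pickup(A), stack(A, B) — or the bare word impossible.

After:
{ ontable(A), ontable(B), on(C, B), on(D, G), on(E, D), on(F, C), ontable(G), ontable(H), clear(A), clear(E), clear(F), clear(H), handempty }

impossible

target: towers=[A; B/C/F; G/D/E; H] holding=-
         pickup(A) → towers=[B/G/D/E; C/F; H] holding=A
     unstack(E, D) → towers=[A; B/G/D; C/F; H] holding=E
         pickup(H) → towers=[A; B/G/D/E; C/F] holding=H
     unstack(F, C) → towers=[A; B/G/D/E; C; H] holding=F
none of the 4 applicable actions match → impossible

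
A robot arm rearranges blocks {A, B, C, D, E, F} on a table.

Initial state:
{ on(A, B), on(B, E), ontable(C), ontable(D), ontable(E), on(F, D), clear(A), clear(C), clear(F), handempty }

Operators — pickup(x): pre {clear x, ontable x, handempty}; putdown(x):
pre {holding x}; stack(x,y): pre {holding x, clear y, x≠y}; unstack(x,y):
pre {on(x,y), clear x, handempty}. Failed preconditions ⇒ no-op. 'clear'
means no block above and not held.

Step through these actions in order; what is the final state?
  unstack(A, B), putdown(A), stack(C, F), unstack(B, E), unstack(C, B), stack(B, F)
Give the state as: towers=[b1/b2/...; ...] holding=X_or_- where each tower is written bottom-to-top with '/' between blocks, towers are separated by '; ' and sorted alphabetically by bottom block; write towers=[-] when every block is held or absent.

towers=[A; C; D/F/B; E] holding=-

step 1 (unstack(A, B)): towers=[C; D/F; E/B] holding=A
step 2 (putdown(A)): towers=[A; C; D/F; E/B] holding=-
step 3 (stack(C, F)) [no-op]: towers=[A; C; D/F; E/B] holding=-
step 4 (unstack(B, E)): towers=[A; C; D/F; E] holding=B
step 5 (unstack(C, B)) [no-op]: towers=[A; C; D/F; E] holding=B
step 6 (stack(B, F)): towers=[A; C; D/F/B; E] holding=-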